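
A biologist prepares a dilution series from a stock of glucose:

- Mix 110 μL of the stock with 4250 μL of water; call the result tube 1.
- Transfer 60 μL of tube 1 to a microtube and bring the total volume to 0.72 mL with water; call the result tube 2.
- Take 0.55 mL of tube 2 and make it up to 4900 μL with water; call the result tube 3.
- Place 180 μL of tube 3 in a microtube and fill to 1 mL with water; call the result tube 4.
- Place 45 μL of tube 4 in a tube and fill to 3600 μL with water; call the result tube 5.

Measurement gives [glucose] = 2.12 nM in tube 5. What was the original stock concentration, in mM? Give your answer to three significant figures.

Step 1: 110 μL + 4250 μL = 4360 μL total → factor 4360/110 = 39.636
Step 2: 60 μL brought to 0.72 mL → factor 720/60 = 12
Step 3: 0.55 mL brought to 4900 μL → factor 4.9/0.55 = 8.9091
Step 4: 180 μL brought to 1 mL → factor 1000/180 = 5.5556
Step 5: 45 μL brought to 3600 μL → factor 3600/45 = 80
Overall dilution factor = 39.636 × 12 × 8.9091 × 5.5556 × 80 = 1.8833 × 10^6
Stock = 2.12 nM × 1.8833 × 10^6 = 3.993 × 10^6 nM = 3.99 mM

3.99 mM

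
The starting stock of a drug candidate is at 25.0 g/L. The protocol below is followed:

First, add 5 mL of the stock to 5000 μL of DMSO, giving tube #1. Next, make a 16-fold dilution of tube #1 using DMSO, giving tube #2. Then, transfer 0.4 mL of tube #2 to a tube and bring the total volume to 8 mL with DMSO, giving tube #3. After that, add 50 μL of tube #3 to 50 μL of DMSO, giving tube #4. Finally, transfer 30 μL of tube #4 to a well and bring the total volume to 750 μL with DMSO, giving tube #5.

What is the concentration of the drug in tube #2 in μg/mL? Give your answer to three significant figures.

Step 1: 5 mL + 5000 μL = 10 mL total → factor 10/5 = 2
Step 2: 16-fold → factor 16
Dilution factor through tube #2 = 2 × 16 = 32
[tube #2] = 25.0 g/L / 32 = 0.7812 g/L = 781 μg/mL

781 μg/mL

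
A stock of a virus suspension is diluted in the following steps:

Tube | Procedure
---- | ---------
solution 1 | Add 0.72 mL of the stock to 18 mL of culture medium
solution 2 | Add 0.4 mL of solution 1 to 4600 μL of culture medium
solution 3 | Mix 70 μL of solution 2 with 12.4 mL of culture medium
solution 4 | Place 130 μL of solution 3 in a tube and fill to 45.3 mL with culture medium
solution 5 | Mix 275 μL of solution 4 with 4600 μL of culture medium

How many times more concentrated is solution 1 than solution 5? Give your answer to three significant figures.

1.38 × 10^7

Step 1: 0.72 mL + 18 mL = 18.72 mL total → factor 18.72/0.72 = 26
Step 2: 0.4 mL + 4600 μL = 5 mL total → factor 5/0.4 = 12.5
Step 3: 70 μL + 12.4 mL = 12470 μL total → factor 12470/70 = 178.14
Step 4: 130 μL brought to 45.3 mL → factor 45300/130 = 348.46
Step 5: 275 μL + 4600 μL = 4875 μL total → factor 4875/275 = 17.727
Dilution factor to solution 1 = 26; to solution 5 = 3.5764 × 10^8
[solution 1]/[solution 5] = (factor to solution 5)/(factor to solution 1) = 3.5764 × 10^8/26 = 1.38 × 10^7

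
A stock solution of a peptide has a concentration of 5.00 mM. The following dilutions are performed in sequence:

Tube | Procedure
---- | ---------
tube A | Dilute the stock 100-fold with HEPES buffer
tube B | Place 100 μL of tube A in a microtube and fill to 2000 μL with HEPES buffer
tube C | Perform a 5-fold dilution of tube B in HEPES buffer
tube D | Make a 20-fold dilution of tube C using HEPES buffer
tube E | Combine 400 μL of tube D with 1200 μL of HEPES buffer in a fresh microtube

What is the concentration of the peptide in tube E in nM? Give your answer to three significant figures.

6.25 nM

Step 1: 100-fold → factor 100
Step 2: 100 μL brought to 2000 μL → factor 2000/100 = 20
Step 3: 5-fold → factor 5
Step 4: 20-fold → factor 20
Step 5: 400 μL + 1200 μL = 1600 μL total → factor 1600/400 = 4
Overall dilution factor = 100 × 20 × 5 × 20 × 4 = 8 × 10^5
Final = 5.00 mM / 8 × 10^5 = 6.250 × 10^-6 mM = 6.25 nM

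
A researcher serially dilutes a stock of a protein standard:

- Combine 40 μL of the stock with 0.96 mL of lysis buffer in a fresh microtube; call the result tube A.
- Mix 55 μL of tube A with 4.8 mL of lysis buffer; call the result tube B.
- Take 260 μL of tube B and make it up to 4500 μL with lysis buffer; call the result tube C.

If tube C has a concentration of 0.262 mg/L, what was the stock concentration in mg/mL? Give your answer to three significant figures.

10.0 mg/mL

Step 1: 40 μL + 0.96 mL = 1000 μL total → factor 1000/40 = 25
Step 2: 55 μL + 4.8 mL = 4855 μL total → factor 4855/55 = 88.273
Step 3: 260 μL brought to 4500 μL → factor 4500/260 = 17.308
Overall dilution factor = 25 × 88.273 × 17.308 = 38195
Stock = 0.262 mg/L × 38195 = 1.001 × 10^4 mg/L = 10.0 mg/mL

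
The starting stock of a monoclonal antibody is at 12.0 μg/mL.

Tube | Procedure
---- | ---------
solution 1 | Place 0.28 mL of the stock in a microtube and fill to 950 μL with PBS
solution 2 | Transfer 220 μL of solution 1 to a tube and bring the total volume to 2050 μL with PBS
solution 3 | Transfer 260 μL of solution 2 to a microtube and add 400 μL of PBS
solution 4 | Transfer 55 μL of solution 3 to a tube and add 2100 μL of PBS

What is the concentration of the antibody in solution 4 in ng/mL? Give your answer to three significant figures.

3.82 ng/mL

Step 1: 0.28 mL brought to 950 μL → factor 0.95/0.28 = 3.3929
Step 2: 220 μL brought to 2050 μL → factor 2050/220 = 9.3182
Step 3: 260 μL + 400 μL = 660 μL total → factor 660/260 = 2.5385
Step 4: 55 μL + 2100 μL = 2155 μL total → factor 2155/55 = 39.182
Overall dilution factor = 3.3929 × 9.3182 × 2.5385 × 39.182 = 3144.5
Final = 12.0 μg/mL / 3144.5 = 0.003816 μg/mL = 3.82 ng/mL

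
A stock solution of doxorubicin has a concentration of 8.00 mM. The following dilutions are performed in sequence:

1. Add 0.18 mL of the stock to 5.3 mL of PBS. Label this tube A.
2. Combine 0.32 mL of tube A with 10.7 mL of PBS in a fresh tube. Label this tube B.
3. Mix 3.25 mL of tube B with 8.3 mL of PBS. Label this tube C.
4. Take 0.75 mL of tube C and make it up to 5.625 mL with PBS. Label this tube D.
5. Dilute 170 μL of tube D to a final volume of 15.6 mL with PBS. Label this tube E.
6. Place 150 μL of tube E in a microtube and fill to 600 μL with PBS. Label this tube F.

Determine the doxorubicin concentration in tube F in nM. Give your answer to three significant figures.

Step 1: 0.18 mL + 5.3 mL = 5.48 mL total → factor 5.48/0.18 = 30.444
Step 2: 0.32 mL + 10.7 mL = 11.02 mL total → factor 11.02/0.32 = 34.438
Step 3: 3.25 mL + 8.3 mL = 11.55 mL total → factor 11.55/3.25 = 3.5538
Step 4: 0.75 mL brought to 5.625 mL → factor 5.625/0.75 = 7.5
Step 5: 170 μL brought to 15.6 mL → factor 15600/170 = 91.765
Step 6: 150 μL brought to 600 μL → factor 600/150 = 4
Overall dilution factor = 30.444 × 34.438 × 3.5538 × 7.5 × 91.765 × 4 = 1.0257 × 10^7
Final = 8.00 mM / 1.0257 × 10^7 = 7.799 × 10^-7 mM = 0.780 nM

0.780 nM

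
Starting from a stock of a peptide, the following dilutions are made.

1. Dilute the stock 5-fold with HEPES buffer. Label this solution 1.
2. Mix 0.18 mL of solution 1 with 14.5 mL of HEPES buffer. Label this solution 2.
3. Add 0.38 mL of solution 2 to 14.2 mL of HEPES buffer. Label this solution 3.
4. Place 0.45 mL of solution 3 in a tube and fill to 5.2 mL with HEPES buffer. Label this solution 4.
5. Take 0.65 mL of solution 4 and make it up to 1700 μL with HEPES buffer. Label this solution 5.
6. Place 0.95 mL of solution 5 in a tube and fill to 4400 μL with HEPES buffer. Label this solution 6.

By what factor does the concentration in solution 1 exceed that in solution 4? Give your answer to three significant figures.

Step 1: 5-fold → factor 5
Step 2: 0.18 mL + 14.5 mL = 14.68 mL total → factor 14.68/0.18 = 81.556
Step 3: 0.38 mL + 14.2 mL = 14.58 mL total → factor 14.58/0.38 = 38.368
Step 4: 0.45 mL brought to 5.2 mL → factor 5.2/0.45 = 11.556
Dilution factor to solution 1 = 5; to solution 4 = 1.808 × 10^5
[solution 1]/[solution 4] = (factor to solution 4)/(factor to solution 1) = 1.808 × 10^5/5 = 3.62 × 10^4

3.62 × 10^4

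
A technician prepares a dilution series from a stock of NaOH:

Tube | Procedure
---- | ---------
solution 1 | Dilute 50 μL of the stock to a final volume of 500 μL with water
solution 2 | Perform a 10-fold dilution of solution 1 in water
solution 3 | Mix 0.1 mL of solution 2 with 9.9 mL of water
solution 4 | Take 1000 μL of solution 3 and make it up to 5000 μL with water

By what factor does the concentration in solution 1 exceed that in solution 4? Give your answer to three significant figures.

5.00 × 10^3

Step 1: 50 μL brought to 500 μL → factor 500/50 = 10
Step 2: 10-fold → factor 10
Step 3: 0.1 mL + 9.9 mL = 10 mL total → factor 10/0.1 = 100
Step 4: 1000 μL brought to 5000 μL → factor 5000/1000 = 5
Dilution factor to solution 1 = 10; to solution 4 = 50000
[solution 1]/[solution 4] = (factor to solution 4)/(factor to solution 1) = 50000/10 = 5.00 × 10^3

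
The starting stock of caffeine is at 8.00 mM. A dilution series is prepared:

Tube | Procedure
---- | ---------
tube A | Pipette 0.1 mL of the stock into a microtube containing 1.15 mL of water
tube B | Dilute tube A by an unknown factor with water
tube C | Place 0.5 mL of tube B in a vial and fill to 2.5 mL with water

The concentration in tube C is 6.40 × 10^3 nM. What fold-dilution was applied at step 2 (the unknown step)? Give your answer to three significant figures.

Step 1: 0.1 mL + 1.15 mL = 1.25 mL total → factor 1.25/0.1 = 12.5
Step 2: unknown factor x
Step 3: 0.5 mL brought to 2.5 mL → factor 2.5/0.5 = 5
Product of known-step factors = 62.5
Overall factor = 8.00 mM / (6.40 × 10^3 nM) = 1250
x = 1250 / 62.5 = 20.0

20.0-fold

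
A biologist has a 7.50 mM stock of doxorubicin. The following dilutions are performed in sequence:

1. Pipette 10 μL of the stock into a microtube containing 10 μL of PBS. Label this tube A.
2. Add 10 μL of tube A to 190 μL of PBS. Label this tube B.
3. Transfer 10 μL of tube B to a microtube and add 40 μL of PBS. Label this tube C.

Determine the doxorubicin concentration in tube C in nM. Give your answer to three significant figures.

Step 1: 10 μL + 10 μL = 20 μL total → factor 20/10 = 2
Step 2: 10 μL + 190 μL = 200 μL total → factor 200/10 = 20
Step 3: 10 μL + 40 μL = 50 μL total → factor 50/10 = 5
Overall dilution factor = 2 × 20 × 5 = 200
Final = 7.50 mM / 200 = 0.03750 mM = 3.75 × 10^4 nM

3.75 × 10^4 nM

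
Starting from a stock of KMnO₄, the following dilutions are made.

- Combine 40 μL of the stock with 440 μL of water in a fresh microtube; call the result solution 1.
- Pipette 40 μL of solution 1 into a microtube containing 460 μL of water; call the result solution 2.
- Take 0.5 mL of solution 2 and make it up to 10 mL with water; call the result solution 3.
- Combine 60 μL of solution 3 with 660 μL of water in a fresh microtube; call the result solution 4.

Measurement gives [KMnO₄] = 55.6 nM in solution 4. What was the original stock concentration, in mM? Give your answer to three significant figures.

Step 1: 40 μL + 440 μL = 480 μL total → factor 480/40 = 12
Step 2: 40 μL + 460 μL = 500 μL total → factor 500/40 = 12.5
Step 3: 0.5 mL brought to 10 mL → factor 10/0.5 = 20
Step 4: 60 μL + 660 μL = 720 μL total → factor 720/60 = 12
Overall dilution factor = 12 × 12.5 × 20 × 12 = 36000
Stock = 55.6 nM × 36000 = 2.002 × 10^6 nM = 2.00 mM

2.00 mM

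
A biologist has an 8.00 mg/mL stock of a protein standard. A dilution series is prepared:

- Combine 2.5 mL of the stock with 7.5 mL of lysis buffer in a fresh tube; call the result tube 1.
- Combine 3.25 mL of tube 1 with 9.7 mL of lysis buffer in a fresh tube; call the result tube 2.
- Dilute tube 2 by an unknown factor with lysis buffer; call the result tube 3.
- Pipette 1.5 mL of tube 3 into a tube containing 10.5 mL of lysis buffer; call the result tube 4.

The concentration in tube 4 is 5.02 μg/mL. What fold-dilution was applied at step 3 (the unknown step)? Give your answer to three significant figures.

12.5-fold

Step 1: 2.5 mL + 7.5 mL = 10 mL total → factor 10/2.5 = 4
Step 2: 3.25 mL + 9.7 mL = 12.95 mL total → factor 12.95/3.25 = 3.9846
Step 3: unknown factor x
Step 4: 1.5 mL + 10.5 mL = 12 mL total → factor 12/1.5 = 8
Product of known-step factors = 127.51
Overall factor = 8.00 mg/mL / (5.02 μg/mL) = 1593.6
x = 1593.6 / 127.51 = 12.5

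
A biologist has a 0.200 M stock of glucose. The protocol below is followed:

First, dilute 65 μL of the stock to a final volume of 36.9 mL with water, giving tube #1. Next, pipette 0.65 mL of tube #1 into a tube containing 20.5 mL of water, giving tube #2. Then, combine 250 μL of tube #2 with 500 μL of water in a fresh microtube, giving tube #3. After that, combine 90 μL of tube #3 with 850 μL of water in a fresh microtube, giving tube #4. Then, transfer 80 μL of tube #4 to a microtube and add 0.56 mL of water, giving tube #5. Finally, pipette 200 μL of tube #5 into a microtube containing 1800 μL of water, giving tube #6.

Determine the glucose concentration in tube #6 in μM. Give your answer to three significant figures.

Step 1: 65 μL brought to 36.9 mL → factor 36900/65 = 567.69
Step 2: 0.65 mL + 20.5 mL = 21.15 mL total → factor 21.15/0.65 = 32.538
Step 3: 250 μL + 500 μL = 750 μL total → factor 750/250 = 3
Step 4: 90 μL + 850 μL = 940 μL total → factor 940/90 = 10.444
Step 5: 80 μL + 0.56 mL = 640 μL total → factor 640/80 = 8
Step 6: 200 μL + 1800 μL = 2000 μL total → factor 2000/200 = 10
Overall dilution factor = 567.69 × 32.538 × 3 × 10.444 × 8 × 10 = 4.6303 × 10^7
Final = 0.200 M / 4.6303 × 10^7 = 4.319 × 10^-9 M = 0.00432 μM

0.00432 μM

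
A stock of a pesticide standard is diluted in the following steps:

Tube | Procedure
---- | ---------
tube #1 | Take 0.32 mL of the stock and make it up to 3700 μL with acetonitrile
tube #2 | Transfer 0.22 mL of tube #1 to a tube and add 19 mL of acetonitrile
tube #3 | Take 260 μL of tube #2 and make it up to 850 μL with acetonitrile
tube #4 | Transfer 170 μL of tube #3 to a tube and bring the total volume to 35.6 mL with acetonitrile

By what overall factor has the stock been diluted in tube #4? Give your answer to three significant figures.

6.92 × 10^5

Step 1: 0.32 mL brought to 3700 μL → factor 3.7/0.32 = 11.562
Step 2: 0.22 mL + 19 mL = 19.22 mL total → factor 19.22/0.22 = 87.364
Step 3: 260 μL brought to 850 μL → factor 850/260 = 3.2692
Step 4: 170 μL brought to 35.6 mL → factor 35600/170 = 209.41
Overall dilution factor = 11.562 × 87.364 × 3.2692 × 209.41 = 6.9156 × 10^5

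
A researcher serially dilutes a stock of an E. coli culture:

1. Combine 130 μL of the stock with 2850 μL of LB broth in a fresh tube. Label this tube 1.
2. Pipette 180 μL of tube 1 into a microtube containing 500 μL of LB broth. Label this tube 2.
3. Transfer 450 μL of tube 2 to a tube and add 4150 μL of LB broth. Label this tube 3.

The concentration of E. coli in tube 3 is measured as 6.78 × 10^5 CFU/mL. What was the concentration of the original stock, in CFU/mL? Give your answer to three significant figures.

Step 1: 130 μL + 2850 μL = 2980 μL total → factor 2980/130 = 22.923
Step 2: 180 μL + 500 μL = 680 μL total → factor 680/180 = 3.7778
Step 3: 450 μL + 4150 μL = 4600 μL total → factor 4600/450 = 10.222
Overall dilution factor = 22.923 × 3.7778 × 10.222 = 885.23
Stock = 6.78 × 10^5 CFU/mL × 885.23 = 6.00 × 10^8 CFU/mL

6.00 × 10^8 CFU/mL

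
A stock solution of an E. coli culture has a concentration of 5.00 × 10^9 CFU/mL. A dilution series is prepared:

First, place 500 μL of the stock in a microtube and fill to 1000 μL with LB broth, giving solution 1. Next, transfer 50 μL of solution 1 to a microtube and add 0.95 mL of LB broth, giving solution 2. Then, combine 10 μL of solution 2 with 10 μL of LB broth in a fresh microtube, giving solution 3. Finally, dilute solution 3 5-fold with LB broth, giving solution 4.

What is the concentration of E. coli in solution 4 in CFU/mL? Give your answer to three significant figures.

Step 1: 500 μL brought to 1000 μL → factor 1000/500 = 2
Step 2: 50 μL + 0.95 mL = 1000 μL total → factor 1000/50 = 20
Step 3: 10 μL + 10 μL = 20 μL total → factor 20/10 = 2
Step 4: 5-fold → factor 5
Overall dilution factor = 2 × 20 × 2 × 5 = 400
Final = 5.00 × 10^9 CFU/mL / 400 = 1.25 × 10^7 CFU/mL

1.25 × 10^7 CFU/mL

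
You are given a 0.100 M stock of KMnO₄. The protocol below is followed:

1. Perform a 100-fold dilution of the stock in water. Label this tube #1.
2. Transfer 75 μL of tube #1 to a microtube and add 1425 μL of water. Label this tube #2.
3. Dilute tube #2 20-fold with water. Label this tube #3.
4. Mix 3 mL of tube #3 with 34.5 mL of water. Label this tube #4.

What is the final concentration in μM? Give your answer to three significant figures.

Step 1: 100-fold → factor 100
Step 2: 75 μL + 1425 μL = 1500 μL total → factor 1500/75 = 20
Step 3: 20-fold → factor 20
Step 4: 3 mL + 34.5 mL = 37.5 mL total → factor 37.5/3 = 12.5
Overall dilution factor = 100 × 20 × 20 × 12.5 = 5 × 10^5
Final = 0.100 M / 5 × 10^5 = 2.000 × 10^-7 M = 0.200 μM

0.200 μM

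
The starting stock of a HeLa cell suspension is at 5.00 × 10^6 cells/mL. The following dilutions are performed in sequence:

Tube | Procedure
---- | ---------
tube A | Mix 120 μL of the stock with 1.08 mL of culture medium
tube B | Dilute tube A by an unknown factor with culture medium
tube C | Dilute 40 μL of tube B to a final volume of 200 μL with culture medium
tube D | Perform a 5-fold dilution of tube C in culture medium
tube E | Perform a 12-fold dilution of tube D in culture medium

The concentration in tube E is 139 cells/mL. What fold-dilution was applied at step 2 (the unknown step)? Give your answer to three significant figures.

Step 1: 120 μL + 1.08 mL = 1200 μL total → factor 1200/120 = 10
Step 2: unknown factor x
Step 3: 40 μL brought to 200 μL → factor 200/40 = 5
Step 4: 5-fold → factor 5
Step 5: 12-fold → factor 12
Product of known-step factors = 3000
Overall factor = 5.00 × 10^6 cells/mL / (139 cells/mL) = 35971
x = 35971 / 3000 = 12.0

12.0-fold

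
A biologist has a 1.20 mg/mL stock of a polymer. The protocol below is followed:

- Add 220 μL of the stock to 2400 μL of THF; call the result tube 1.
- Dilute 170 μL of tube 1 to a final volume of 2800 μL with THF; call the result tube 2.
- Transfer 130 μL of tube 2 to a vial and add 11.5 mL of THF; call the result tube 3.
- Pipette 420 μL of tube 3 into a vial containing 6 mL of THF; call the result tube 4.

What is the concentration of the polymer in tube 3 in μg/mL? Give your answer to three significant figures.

0.0684 μg/mL

Step 1: 220 μL + 2400 μL = 2620 μL total → factor 2620/220 = 11.909
Step 2: 170 μL brought to 2800 μL → factor 2800/170 = 16.471
Step 3: 130 μL + 11.5 mL = 11630 μL total → factor 11630/130 = 89.462
Dilution factor through tube 3 = 11.909 × 16.471 × 89.462 = 17548
[tube 3] = 1.20 mg/mL / 17548 = 6.838 × 10^-5 mg/mL = 0.0684 μg/mL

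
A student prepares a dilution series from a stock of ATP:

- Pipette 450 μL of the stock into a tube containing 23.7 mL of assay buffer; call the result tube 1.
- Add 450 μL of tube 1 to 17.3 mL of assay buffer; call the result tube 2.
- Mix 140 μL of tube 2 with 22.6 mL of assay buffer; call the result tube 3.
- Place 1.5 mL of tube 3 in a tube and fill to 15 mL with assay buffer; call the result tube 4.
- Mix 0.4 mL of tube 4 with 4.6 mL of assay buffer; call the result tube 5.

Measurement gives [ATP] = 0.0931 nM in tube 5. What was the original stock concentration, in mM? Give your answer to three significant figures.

Step 1: 450 μL + 23.7 mL = 24150 μL total → factor 24150/450 = 53.667
Step 2: 450 μL + 17.3 mL = 17750 μL total → factor 17750/450 = 39.444
Step 3: 140 μL + 22.6 mL = 22740 μL total → factor 22740/140 = 162.43
Step 4: 1.5 mL brought to 15 mL → factor 15/1.5 = 10
Step 5: 0.4 mL + 4.6 mL = 5 mL total → factor 5/0.4 = 12.5
Overall dilution factor = 53.667 × 39.444 × 162.43 × 10 × 12.5 = 4.298 × 10^7
Stock = 0.0931 nM × 4.298 × 10^7 = 4.001 × 10^6 nM = 4.00 mM

4.00 mM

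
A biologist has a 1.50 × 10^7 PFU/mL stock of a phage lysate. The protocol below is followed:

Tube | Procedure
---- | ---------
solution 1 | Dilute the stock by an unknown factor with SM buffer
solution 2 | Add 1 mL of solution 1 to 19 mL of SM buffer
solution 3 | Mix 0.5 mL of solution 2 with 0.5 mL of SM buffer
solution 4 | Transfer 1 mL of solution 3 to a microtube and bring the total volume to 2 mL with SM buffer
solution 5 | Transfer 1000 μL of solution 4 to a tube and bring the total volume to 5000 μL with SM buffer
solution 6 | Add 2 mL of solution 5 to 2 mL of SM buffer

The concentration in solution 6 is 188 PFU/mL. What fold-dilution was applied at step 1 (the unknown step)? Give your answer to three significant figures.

99.7-fold

Step 1: unknown factor x
Step 2: 1 mL + 19 mL = 20 mL total → factor 20/1 = 20
Step 3: 0.5 mL + 0.5 mL = 1 mL total → factor 1/0.5 = 2
Step 4: 1 mL brought to 2 mL → factor 2/1 = 2
Step 5: 1000 μL brought to 5000 μL → factor 5000/1000 = 5
Step 6: 2 mL + 2 mL = 4 mL total → factor 4/2 = 2
Product of known-step factors = 800
Overall factor = 1.50 × 10^7 PFU/mL / (188 PFU/mL) = 79787
x = 79787 / 800 = 99.7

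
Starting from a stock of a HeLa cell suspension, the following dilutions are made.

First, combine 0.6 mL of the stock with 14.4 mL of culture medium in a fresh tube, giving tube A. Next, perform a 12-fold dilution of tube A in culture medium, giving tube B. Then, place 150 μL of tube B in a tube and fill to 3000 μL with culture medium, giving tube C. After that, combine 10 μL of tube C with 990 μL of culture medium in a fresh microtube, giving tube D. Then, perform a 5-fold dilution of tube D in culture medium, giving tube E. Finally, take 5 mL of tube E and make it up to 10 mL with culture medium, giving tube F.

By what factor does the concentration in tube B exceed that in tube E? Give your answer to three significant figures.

Step 1: 0.6 mL + 14.4 mL = 15 mL total → factor 15/0.6 = 25
Step 2: 12-fold → factor 12
Step 3: 150 μL brought to 3000 μL → factor 3000/150 = 20
Step 4: 10 μL + 990 μL = 1000 μL total → factor 1000/10 = 100
Step 5: 5-fold → factor 5
Dilution factor to tube B = 300; to tube E = 3 × 10^6
[tube B]/[tube E] = (factor to tube E)/(factor to tube B) = 3 × 10^6/300 = 1.00 × 10^4

1.00 × 10^4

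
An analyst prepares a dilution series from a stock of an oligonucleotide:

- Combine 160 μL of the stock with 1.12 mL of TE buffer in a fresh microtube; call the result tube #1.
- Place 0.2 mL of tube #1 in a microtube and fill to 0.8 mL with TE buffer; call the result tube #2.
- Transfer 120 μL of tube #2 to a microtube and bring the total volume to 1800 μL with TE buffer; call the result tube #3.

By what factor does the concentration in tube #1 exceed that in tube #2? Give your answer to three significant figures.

4.00

Step 1: 160 μL + 1.12 mL = 1280 μL total → factor 1280/160 = 8
Step 2: 0.2 mL brought to 0.8 mL → factor 0.8/0.2 = 4
Dilution factor to tube #1 = 8; to tube #2 = 32
[tube #1]/[tube #2] = (factor to tube #2)/(factor to tube #1) = 32/8 = 4.00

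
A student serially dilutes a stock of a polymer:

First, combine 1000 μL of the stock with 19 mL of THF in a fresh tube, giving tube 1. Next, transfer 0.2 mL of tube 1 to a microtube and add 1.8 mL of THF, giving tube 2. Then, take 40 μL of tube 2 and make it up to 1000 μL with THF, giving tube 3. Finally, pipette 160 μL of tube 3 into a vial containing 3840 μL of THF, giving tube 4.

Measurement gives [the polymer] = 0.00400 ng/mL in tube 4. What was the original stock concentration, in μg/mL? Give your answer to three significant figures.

Step 1: 1000 μL + 19 mL = 20000 μL total → factor 20000/1000 = 20
Step 2: 0.2 mL + 1.8 mL = 2 mL total → factor 2/0.2 = 10
Step 3: 40 μL brought to 1000 μL → factor 1000/40 = 25
Step 4: 160 μL + 3840 μL = 4000 μL total → factor 4000/160 = 25
Overall dilution factor = 20 × 10 × 25 × 25 = 1.25 × 10^5
Stock = 0.00400 ng/mL × 1.25 × 10^5 = 500.0 ng/mL = 0.500 μg/mL

0.500 μg/mL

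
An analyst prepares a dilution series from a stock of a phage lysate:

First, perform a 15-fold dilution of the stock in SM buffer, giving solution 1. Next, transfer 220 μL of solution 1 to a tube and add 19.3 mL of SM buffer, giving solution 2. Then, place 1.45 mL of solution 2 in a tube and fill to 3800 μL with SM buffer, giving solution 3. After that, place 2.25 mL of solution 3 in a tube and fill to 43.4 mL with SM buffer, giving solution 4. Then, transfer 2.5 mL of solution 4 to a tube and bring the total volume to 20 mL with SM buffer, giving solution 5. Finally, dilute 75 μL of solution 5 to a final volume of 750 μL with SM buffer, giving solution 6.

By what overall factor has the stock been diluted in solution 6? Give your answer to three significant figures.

Step 1: 15-fold → factor 15
Step 2: 220 μL + 19.3 mL = 19520 μL total → factor 19520/220 = 88.727
Step 3: 1.45 mL brought to 3800 μL → factor 3.8/1.45 = 2.6207
Step 4: 2.25 mL brought to 43.4 mL → factor 43.4/2.25 = 19.289
Step 5: 2.5 mL brought to 20 mL → factor 20/2.5 = 8
Step 6: 75 μL brought to 750 μL → factor 750/75 = 10
Overall dilution factor = 15 × 88.727 × 2.6207 × 19.289 × 8 × 10 = 5.3822 × 10^6

5.38 × 10^6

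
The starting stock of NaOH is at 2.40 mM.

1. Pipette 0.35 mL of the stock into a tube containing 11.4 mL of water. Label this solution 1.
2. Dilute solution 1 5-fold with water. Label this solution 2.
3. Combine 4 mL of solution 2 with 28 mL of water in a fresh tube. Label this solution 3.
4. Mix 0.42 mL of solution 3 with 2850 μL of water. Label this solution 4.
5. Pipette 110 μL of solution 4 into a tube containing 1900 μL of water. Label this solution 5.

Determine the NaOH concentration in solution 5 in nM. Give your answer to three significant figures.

Step 1: 0.35 mL + 11.4 mL = 11.75 mL total → factor 11.75/0.35 = 33.571
Step 2: 5-fold → factor 5
Step 3: 4 mL + 28 mL = 32 mL total → factor 32/4 = 8
Step 4: 0.42 mL + 2850 μL = 3.27 mL total → factor 3.27/0.42 = 7.7857
Step 5: 110 μL + 1900 μL = 2010 μL total → factor 2010/110 = 18.273
Overall dilution factor = 33.571 × 5 × 8 × 7.7857 × 18.273 = 1.9104 × 10^5
Final = 2.40 mM / 1.9104 × 10^5 = 1.256 × 10^-5 mM = 12.6 nM

12.6 nM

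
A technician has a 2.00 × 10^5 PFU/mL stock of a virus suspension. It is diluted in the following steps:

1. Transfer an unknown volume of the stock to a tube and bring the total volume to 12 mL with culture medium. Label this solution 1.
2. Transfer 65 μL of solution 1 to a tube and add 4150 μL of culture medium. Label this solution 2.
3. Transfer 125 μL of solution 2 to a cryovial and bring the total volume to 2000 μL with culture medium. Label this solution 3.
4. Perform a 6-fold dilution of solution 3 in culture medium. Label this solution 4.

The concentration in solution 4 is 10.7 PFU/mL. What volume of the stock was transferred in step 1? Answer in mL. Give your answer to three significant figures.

Step 1: v brought to 12 mL → factor = 12 mL/v
Step 2: 65 μL + 4150 μL = 4215 μL total → factor 4215/65 = 64.846
Step 3: 125 μL brought to 2000 μL → factor 2000/125 = 16
Step 4: 6-fold → factor 6
Product of known-step factors = 6225.2
Overall factor = 2.00 × 10^5 PFU/mL / (10.7 PFU/mL) = 18692
Step-1 factor = 18692 / 6225.2 = 3.0026
v = 12 mL / 3.0026 = 4.00 mL

4.00 mL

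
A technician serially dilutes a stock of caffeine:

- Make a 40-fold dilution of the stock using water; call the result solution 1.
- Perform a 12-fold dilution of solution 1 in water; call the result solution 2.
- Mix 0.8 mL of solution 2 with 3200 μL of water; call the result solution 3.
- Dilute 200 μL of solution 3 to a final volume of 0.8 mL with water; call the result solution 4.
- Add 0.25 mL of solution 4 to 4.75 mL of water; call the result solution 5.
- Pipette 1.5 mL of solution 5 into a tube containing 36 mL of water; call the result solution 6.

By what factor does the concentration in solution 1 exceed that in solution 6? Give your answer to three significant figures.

1.20 × 10^5

Step 1: 40-fold → factor 40
Step 2: 12-fold → factor 12
Step 3: 0.8 mL + 3200 μL = 4 mL total → factor 4/0.8 = 5
Step 4: 200 μL brought to 0.8 mL → factor 800/200 = 4
Step 5: 0.25 mL + 4.75 mL = 5 mL total → factor 5/0.25 = 20
Step 6: 1.5 mL + 36 mL = 37.5 mL total → factor 37.5/1.5 = 25
Dilution factor to solution 1 = 40; to solution 6 = 4.8 × 10^6
[solution 1]/[solution 6] = (factor to solution 6)/(factor to solution 1) = 4.8 × 10^6/40 = 1.20 × 10^5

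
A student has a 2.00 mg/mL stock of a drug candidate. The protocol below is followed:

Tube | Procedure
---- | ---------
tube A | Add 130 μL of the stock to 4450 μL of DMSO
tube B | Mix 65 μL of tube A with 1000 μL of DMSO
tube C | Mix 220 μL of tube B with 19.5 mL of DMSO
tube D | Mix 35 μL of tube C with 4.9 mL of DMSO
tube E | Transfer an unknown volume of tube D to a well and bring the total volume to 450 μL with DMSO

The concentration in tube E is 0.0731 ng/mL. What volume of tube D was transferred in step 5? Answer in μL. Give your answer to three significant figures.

120 μL

Step 1: 130 μL + 4450 μL = 4580 μL total → factor 4580/130 = 35.231
Step 2: 65 μL + 1000 μL = 1065 μL total → factor 1065/65 = 16.385
Step 3: 220 μL + 19.5 mL = 19720 μL total → factor 19720/220 = 89.636
Step 4: 35 μL + 4.9 mL = 4935 μL total → factor 4935/35 = 141
Step 5: v brought to 450 μL → factor = 450 μL/v
Product of known-step factors = 7.2956 × 10^6
Overall factor = 2.00 mg/mL / (0.0731 ng/mL) = 2.736 × 10^7
Step-5 factor = 2.736 × 10^7 / 7.2956 × 10^6 = 3.7502
v = 450 μL / 3.7502 = 120 μL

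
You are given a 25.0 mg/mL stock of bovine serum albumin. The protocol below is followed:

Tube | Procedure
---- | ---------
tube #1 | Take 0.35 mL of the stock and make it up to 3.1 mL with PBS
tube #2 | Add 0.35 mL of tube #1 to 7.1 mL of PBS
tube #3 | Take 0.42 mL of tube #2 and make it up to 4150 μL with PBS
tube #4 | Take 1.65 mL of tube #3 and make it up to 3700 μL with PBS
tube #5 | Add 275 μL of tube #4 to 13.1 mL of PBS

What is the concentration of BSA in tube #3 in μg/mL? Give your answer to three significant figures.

13.4 μg/mL

Step 1: 0.35 mL brought to 3.1 mL → factor 3.1/0.35 = 8.8571
Step 2: 0.35 mL + 7.1 mL = 7.45 mL total → factor 7.45/0.35 = 21.286
Step 3: 0.42 mL brought to 4150 μL → factor 4.15/0.42 = 9.881
Dilution factor through tube #3 = 8.8571 × 21.286 × 9.881 = 1862.9
[tube #3] = 25.0 mg/mL / 1862.9 = 0.01342 mg/mL = 13.4 μg/mL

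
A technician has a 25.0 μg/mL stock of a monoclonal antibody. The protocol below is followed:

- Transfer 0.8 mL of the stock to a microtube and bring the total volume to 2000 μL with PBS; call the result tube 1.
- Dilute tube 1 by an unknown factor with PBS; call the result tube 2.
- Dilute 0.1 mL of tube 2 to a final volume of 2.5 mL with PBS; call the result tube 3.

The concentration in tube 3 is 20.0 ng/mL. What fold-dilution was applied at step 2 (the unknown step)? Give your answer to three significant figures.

20.0-fold

Step 1: 0.8 mL brought to 2000 μL → factor 2/0.8 = 2.5
Step 2: unknown factor x
Step 3: 0.1 mL brought to 2.5 mL → factor 2.5/0.1 = 25
Product of known-step factors = 62.5
Overall factor = 25.0 μg/mL / (20.0 ng/mL) = 1250
x = 1250 / 62.5 = 20.0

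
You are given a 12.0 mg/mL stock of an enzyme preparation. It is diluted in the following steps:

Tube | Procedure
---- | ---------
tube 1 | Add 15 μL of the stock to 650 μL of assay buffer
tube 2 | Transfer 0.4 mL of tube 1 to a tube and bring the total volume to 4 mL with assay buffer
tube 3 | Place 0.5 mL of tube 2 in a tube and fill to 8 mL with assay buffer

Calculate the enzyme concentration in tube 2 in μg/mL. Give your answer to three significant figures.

27.1 μg/mL

Step 1: 15 μL + 650 μL = 665 μL total → factor 665/15 = 44.333
Step 2: 0.4 mL brought to 4 mL → factor 4/0.4 = 10
Dilution factor through tube 2 = 44.333 × 10 = 443.33
[tube 2] = 12.0 mg/mL / 443.33 = 0.02707 mg/mL = 27.1 μg/mL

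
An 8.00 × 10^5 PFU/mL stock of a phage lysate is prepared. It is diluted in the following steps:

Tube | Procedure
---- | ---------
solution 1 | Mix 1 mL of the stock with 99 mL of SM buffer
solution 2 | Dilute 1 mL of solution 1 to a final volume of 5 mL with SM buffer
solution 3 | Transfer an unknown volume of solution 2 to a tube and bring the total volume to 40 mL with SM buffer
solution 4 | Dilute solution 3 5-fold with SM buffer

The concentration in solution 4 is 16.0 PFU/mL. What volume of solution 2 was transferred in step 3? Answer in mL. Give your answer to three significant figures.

2.00 mL

Step 1: 1 mL + 99 mL = 100 mL total → factor 100/1 = 100
Step 2: 1 mL brought to 5 mL → factor 5/1 = 5
Step 3: v brought to 40 mL → factor = 40 mL/v
Step 4: 5-fold → factor 5
Product of known-step factors = 2500
Overall factor = 8.00 × 10^5 PFU/mL / (16.0 PFU/mL) = 50000
Step-3 factor = 50000 / 2500 = 20
v = 40 mL / 20 = 2.00 mL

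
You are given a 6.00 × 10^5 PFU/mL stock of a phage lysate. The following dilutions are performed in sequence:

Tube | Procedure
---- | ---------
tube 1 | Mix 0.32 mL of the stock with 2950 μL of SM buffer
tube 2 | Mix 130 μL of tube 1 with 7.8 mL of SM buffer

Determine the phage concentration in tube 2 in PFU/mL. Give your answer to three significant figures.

Step 1: 0.32 mL + 2950 μL = 3.27 mL total → factor 3.27/0.32 = 10.219
Step 2: 130 μL + 7.8 mL = 7930 μL total → factor 7930/130 = 61
Overall dilution factor = 10.219 × 61 = 623.34
Final = 6.00 × 10^5 PFU/mL / 623.34 = 963 PFU/mL

963 PFU/mL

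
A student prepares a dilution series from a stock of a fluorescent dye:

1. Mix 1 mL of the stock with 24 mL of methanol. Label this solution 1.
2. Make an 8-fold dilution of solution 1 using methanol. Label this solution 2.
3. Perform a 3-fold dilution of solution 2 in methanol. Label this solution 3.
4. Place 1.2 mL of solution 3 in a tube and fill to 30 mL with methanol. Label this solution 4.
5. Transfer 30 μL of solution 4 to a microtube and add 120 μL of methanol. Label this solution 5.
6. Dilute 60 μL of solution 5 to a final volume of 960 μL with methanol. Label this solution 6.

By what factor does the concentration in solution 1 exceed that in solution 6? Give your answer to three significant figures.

4.80 × 10^4

Step 1: 1 mL + 24 mL = 25 mL total → factor 25/1 = 25
Step 2: 8-fold → factor 8
Step 3: 3-fold → factor 3
Step 4: 1.2 mL brought to 30 mL → factor 30/1.2 = 25
Step 5: 30 μL + 120 μL = 150 μL total → factor 150/30 = 5
Step 6: 60 μL brought to 960 μL → factor 960/60 = 16
Dilution factor to solution 1 = 25; to solution 6 = 1.2 × 10^6
[solution 1]/[solution 6] = (factor to solution 6)/(factor to solution 1) = 1.2 × 10^6/25 = 4.80 × 10^4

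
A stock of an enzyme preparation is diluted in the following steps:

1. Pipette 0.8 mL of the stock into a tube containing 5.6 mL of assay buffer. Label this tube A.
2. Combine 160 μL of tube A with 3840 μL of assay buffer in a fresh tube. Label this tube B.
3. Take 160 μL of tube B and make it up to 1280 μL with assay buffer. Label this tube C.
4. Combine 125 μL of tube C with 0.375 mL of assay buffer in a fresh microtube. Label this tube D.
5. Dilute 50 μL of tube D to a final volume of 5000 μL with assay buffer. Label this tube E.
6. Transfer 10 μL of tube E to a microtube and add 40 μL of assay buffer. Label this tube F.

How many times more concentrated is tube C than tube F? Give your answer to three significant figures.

2.00 × 10^3

Step 1: 0.8 mL + 5.6 mL = 6.4 mL total → factor 6.4/0.8 = 8
Step 2: 160 μL + 3840 μL = 4000 μL total → factor 4000/160 = 25
Step 3: 160 μL brought to 1280 μL → factor 1280/160 = 8
Step 4: 125 μL + 0.375 mL = 500 μL total → factor 500/125 = 4
Step 5: 50 μL brought to 5000 μL → factor 5000/50 = 100
Step 6: 10 μL + 40 μL = 50 μL total → factor 50/10 = 5
Dilution factor to tube C = 1600; to tube F = 3.2 × 10^6
[tube C]/[tube F] = (factor to tube F)/(factor to tube C) = 3.2 × 10^6/1600 = 2.00 × 10^3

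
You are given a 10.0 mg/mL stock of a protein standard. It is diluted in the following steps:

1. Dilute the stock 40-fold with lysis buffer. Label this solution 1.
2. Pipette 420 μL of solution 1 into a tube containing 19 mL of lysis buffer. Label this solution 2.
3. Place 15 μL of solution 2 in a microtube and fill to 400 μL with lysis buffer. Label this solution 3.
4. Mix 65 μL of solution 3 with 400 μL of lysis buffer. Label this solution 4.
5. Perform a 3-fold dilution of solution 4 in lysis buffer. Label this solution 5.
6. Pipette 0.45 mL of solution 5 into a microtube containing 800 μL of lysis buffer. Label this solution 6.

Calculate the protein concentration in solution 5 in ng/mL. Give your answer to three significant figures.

Step 1: 40-fold → factor 40
Step 2: 420 μL + 19 mL = 19420 μL total → factor 19420/420 = 46.238
Step 3: 15 μL brought to 400 μL → factor 400/15 = 26.667
Step 4: 65 μL + 400 μL = 465 μL total → factor 465/65 = 7.1538
Step 5: 3-fold → factor 3
Dilution factor through solution 5 = 40 × 46.238 × 26.667 × 7.1538 × 3 = 1.0585 × 10^6
[solution 5] = 10.0 mg/mL / 1.0585 × 10^6 = 9.447 × 10^-6 mg/mL = 9.45 ng/mL

9.45 ng/mL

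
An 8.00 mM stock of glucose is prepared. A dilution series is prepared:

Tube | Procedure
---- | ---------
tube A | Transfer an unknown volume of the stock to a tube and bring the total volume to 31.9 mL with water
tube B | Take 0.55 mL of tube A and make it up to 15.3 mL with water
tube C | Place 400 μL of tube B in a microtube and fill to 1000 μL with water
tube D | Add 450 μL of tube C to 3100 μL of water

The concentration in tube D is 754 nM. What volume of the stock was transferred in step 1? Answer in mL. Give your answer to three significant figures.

1.65 mL

Step 1: v brought to 31.9 mL → factor = 31.9 mL/v
Step 2: 0.55 mL brought to 15.3 mL → factor 15.3/0.55 = 27.818
Step 3: 400 μL brought to 1000 μL → factor 1000/400 = 2.5
Step 4: 450 μL + 3100 μL = 3550 μL total → factor 3550/450 = 7.8889
Product of known-step factors = 548.64
Overall factor = 8.00 mM / (754 nM) = 10610
Step-1 factor = 10610 / 548.64 = 19.339
v = 31.9 mL / 19.339 = 1.65 mL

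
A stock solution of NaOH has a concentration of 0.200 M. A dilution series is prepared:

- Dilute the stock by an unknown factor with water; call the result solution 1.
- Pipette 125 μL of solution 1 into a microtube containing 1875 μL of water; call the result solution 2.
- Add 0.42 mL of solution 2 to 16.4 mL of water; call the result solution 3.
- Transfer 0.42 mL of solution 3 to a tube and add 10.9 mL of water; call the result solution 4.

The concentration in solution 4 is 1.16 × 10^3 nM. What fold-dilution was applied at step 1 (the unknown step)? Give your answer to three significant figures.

9.98-fold

Step 1: unknown factor x
Step 2: 125 μL + 1875 μL = 2000 μL total → factor 2000/125 = 16
Step 3: 0.42 mL + 16.4 mL = 16.82 mL total → factor 16.82/0.42 = 40.048
Step 4: 0.42 mL + 10.9 mL = 11.32 mL total → factor 11.32/0.42 = 26.952
Product of known-step factors = 17270
Overall factor = 0.200 M / (1.16 × 10^3 nM) = 1.7241 × 10^5
x = 1.7241 × 10^5 / 17270 = 9.98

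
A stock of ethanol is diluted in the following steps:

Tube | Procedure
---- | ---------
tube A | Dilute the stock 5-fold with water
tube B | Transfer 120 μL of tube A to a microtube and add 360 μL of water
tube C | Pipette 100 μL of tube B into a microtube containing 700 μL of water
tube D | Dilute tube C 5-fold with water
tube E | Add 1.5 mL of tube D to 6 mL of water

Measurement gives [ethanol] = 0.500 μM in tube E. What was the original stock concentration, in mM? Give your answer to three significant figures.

Step 1: 5-fold → factor 5
Step 2: 120 μL + 360 μL = 480 μL total → factor 480/120 = 4
Step 3: 100 μL + 700 μL = 800 μL total → factor 800/100 = 8
Step 4: 5-fold → factor 5
Step 5: 1.5 mL + 6 mL = 7.5 mL total → factor 7.5/1.5 = 5
Overall dilution factor = 5 × 4 × 8 × 5 × 5 = 4000
Stock = 0.500 μM × 4000 = 2000 μM = 2.00 mM

2.00 mM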